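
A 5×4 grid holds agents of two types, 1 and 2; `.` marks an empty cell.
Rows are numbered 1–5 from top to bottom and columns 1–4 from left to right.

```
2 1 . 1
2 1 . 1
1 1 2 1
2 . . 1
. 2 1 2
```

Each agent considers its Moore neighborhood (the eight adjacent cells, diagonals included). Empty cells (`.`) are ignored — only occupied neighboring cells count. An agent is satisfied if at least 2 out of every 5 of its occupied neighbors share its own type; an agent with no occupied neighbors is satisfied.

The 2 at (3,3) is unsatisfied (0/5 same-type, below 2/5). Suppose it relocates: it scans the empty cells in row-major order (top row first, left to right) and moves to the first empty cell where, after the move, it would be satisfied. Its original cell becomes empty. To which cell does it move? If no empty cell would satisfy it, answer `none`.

(4,2)

Vacating (3,3). Empty cells in order:
  (1,3): 0/4 same-type → still unsatisfied.
  (2,3): 0/6 same-type → still unsatisfied.
  (4,2): 2/5 same-type → satisfied — stop here.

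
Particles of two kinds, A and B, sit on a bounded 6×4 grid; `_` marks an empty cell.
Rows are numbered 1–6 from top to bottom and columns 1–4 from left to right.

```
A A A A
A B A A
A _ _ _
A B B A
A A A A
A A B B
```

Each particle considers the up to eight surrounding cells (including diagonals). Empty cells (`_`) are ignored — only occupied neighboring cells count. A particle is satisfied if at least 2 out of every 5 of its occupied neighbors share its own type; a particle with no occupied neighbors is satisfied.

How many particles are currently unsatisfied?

Row 1: (1,1)A 2/3 satisfied · (1,2)A 4/5 satisfied · (1,3)A 4/5 satisfied · (1,4)A 3/3 satisfied
Row 2: (2,1)A 3/4 satisfied · (2,2)B 0/6 not · (2,3)A 4/5 satisfied · (2,4)A 3/3 satisfied
Row 3: (3,1)A 2/4 satisfied
Row 4: (4,1)A 3/4 satisfied · (4,2)B 1/6 not · (4,3)B 1/5 not · (4,4)A 2/3 satisfied
Row 5: (5,1)A 4/5 satisfied · (5,2)A 5/8 satisfied · (5,3)A 4/8 satisfied · (5,4)A 2/5 satisfied
Row 6: (6,1)A 3/3 satisfied · (6,2)A 4/5 satisfied · (6,3)B 1/5 not · (6,4)B 1/3 not
Unsatisfied: (2,2), (4,2), (4,3), (6,3), (6,4) — 5 in total.

5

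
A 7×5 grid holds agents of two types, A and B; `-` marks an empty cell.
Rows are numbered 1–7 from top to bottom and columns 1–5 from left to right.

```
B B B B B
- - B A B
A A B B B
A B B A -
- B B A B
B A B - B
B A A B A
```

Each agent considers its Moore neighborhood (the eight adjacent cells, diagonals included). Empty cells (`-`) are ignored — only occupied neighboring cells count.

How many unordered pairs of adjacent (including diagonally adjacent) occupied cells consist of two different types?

Scan each occupied cell's neighbors to the right and below (and the two forward diagonals) so each pair is counted once.
Row 1: B(1,1)–B(1,2)= B(1,2)–B(1,3)= B(1,2)–B(2,3)= B(1,3)–B(1,4)= B(1,3)–B(2,3)= B(1,3)–A(2,4)≠ B(1,4)–B(1,5)= B(1,4)–A(2,4)≠ B(1,4)–B(2,5)= B(1,4)–B(2,3)= B(1,5)–B(2,5)= B(1,5)–A(2,4)≠  → 3/12 unlike.
Row 2: B(2,3)–A(2,4)≠ B(2,3)–B(3,3)= B(2,3)–B(3,4)= B(2,3)–A(3,2)≠ A(2,4)–B(2,5)≠ A(2,4)–B(3,4)≠ A(2,4)–B(3,5)≠ A(2,4)–B(3,3)≠ B(2,5)–B(3,5)= B(2,5)–B(3,4)=  → 6/10 unlike.
Row 3: A(3,1)–A(3,2)= A(3,1)–A(4,1)= A(3,1)–B(4,2)≠ A(3,2)–B(3,3)≠ A(3,2)–B(4,2)≠ A(3,2)–B(4,3)≠ A(3,2)–A(4,1)= B(3,3)–B(3,4)= B(3,3)–B(4,3)= B(3,3)–A(4,4)≠ B(3,3)–B(4,2)= B(3,4)–B(3,5)= B(3,4)–A(4,4)≠ B(3,4)–B(4,3)= B(3,5)–A(4,4)≠  → 7/15 unlike.
Row 4: A(4,1)–B(4,2)≠ A(4,1)–B(5,2)≠ B(4,2)–B(4,3)= B(4,2)–B(5,2)= B(4,2)–B(5,3)= B(4,3)–A(4,4)≠ B(4,3)–B(5,3)= B(4,3)–A(5,4)≠ B(4,3)–B(5,2)= A(4,4)–A(5,4)= A(4,4)–B(5,5)≠ A(4,4)–B(5,3)≠  → 6/12 unlike.
Row 5: B(5,2)–B(5,3)= B(5,2)–A(6,2)≠ B(5,2)–B(6,3)= B(5,2)–B(6,1)= B(5,3)–A(5,4)≠ B(5,3)–B(6,3)= B(5,3)–A(6,2)≠ A(5,4)–B(5,5)≠ A(5,4)–B(6,5)≠ A(5,4)–B(6,3)≠ B(5,5)–B(6,5)=  → 6/11 unlike.
Row 6: B(6,1)–A(6,2)≠ B(6,1)–B(7,1)= B(6,1)–A(7,2)≠ A(6,2)–B(6,3)≠ A(6,2)–A(7,2)= A(6,2)–A(7,3)= A(6,2)–B(7,1)≠ B(6,3)–A(7,3)≠ B(6,3)–B(7,4)= B(6,3)–A(7,2)≠ B(6,5)–A(7,5)≠ B(6,5)–B(7,4)=  → 7/12 unlike.
Row 7: B(7,1)–A(7,2)≠ A(7,2)–A(7,3)= A(7,3)–B(7,4)≠ B(7,4)–A(7,5)≠  → 3/4 unlike.
Total adjacent occupied pairs: 76; unlike-type pairs: 38.

38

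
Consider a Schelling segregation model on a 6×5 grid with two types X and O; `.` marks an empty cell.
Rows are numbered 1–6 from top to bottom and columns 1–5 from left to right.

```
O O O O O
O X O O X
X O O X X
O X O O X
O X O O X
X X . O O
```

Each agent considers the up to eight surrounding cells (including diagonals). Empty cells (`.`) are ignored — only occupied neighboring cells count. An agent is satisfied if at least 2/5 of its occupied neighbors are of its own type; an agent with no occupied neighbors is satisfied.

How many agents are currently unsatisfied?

5

(1,1)O 2/3 satisfied
(1,2)O 4/5 satisfied
(1,3)O 4/5 satisfied
(1,4)O 4/5 satisfied
(1,5)O 2/3 satisfied
(2,1)O 3/5 satisfied
(2,2)X 1/8 not
(2,3)O 6/8 satisfied
(2,4)O 5/8 satisfied
(2,5)X 2/5 satisfied
(3,1)X 2/5 satisfied
(3,2)O 5/8 satisfied
(3,3)O 5/8 satisfied
(3,4)X 3/8 not
(3,5)X 3/5 satisfied
(4,1)O 2/5 satisfied
(4,2)X 2/8 not
(4,3)O 5/8 satisfied
(4,4)O 4/8 satisfied
(4,5)X 3/5 satisfied
(5,1)O 1/5 not
(5,2)X 3/7 satisfied
(5,3)O 4/7 satisfied
(5,4)O 5/7 satisfied
(5,5)X 1/5 not
(6,1)X 2/3 satisfied
(6,2)X 2/4 satisfied
(6,4)O 3/4 satisfied
(6,5)O 2/3 satisfied
Unsatisfied: (2,2), (3,4), (4,2), (5,1), (5,5) — 5 in total.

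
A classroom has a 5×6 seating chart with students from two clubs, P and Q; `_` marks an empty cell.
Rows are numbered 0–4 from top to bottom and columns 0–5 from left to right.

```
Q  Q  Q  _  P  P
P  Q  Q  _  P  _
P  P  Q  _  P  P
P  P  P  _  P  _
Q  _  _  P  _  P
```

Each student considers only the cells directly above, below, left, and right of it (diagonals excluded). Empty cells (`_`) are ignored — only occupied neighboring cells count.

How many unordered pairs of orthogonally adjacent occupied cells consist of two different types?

Scan each occupied cell's neighbors to the right and below so each pair is counted once.
From row 0: 1 unlike of 7 pairs (running 1/7).
From row 1: 2 unlike of 6 pairs (running 3/13).
From row 2: 2 unlike of 7 pairs (running 5/20).
From row 3: 1 unlike of 3 pairs (running 6/23).
Total adjacent occupied pairs: 23; unlike-type pairs: 6.

6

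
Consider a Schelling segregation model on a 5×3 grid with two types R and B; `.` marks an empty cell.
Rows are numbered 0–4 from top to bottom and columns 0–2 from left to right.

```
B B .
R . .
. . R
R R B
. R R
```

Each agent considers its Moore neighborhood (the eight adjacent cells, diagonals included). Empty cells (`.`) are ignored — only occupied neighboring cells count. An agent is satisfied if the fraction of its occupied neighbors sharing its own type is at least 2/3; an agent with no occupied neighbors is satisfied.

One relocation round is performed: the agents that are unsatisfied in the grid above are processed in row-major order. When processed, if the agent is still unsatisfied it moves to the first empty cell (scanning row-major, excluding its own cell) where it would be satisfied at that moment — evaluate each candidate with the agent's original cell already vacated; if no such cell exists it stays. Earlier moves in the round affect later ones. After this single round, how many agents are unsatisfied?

Initially unsatisfied (in order): (0,0), (0,1), (1,0), (2,2), (3,2).
  (0,0) → (0,2).
  (0,1): no empty cell satisfies it; stays.
  (1,0) → (2,0).
  (2,2) → (2,1).
  (3,2) → (0,0).
Resulting grid:
B B B
. . .
R R .
R R .
. R R
All satisfied now.

0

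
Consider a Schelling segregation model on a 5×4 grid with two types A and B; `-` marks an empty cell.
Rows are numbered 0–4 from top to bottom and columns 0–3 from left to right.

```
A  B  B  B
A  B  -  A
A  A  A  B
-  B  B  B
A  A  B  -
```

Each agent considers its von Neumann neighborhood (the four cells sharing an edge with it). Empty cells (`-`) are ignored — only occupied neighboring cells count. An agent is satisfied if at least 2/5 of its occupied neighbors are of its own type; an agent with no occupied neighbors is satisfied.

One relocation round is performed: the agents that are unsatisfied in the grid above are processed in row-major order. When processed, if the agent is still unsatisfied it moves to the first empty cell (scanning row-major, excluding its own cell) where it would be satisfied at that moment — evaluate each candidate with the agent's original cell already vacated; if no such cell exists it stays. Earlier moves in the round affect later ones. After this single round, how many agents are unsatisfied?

Initially unsatisfied (in order): (1,1), (1,3), (2,2), (2,3), (3,1), (4,1).
  (1,1) → (4,3).
  (1,3) → (1,1).
  (2,2) → (1,2).
  (2,3): now satisfied by earlier moves; stays.
  (3,1) → (1,3).
  (4,1): now satisfied by earlier moves; stays.
Resulting grid:
A B B B
A A A B
A A - B
- - B B
A A B B
Unsatisfied now: (0,1), (1,2).

2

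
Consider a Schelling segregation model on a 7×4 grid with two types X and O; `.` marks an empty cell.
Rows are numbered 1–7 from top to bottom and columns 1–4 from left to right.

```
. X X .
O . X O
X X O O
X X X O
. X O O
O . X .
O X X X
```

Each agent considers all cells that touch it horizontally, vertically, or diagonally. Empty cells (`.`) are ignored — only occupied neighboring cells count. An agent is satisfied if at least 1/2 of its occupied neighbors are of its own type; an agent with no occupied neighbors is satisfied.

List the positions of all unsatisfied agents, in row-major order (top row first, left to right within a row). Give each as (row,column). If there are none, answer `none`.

(2,1), (3,3), (4,3), (5,3), (6,1)

Row 1: (1,2)X 2/3 ok · (1,3)X 2/3 ok
Row 2: (2,1)O 0/3 unhappy · (2,3)X 3/6 ok · (2,4)O 2/4 ok
Row 3: (3,1)X 3/4 ok · (3,2)X 5/7 ok · (3,3)O 3/7 unhappy · (3,4)O 3/5 ok
Row 4: (4,1)X 4/4 ok · (4,2)X 5/7 ok · (4,3)X 3/8 unhappy · (4,4)O 4/5 ok
Row 5: (5,2)X 4/6 ok · (5,3)O 2/6 unhappy · (5,4)O 2/4 ok
Row 6: (6,1)O 1/3 unhappy · (6,3)X 4/6 ok
Row 7: (7,1)O 1/2 ok · (7,2)X 2/4 ok · (7,3)X 3/3 ok · (7,4)X 2/2 ok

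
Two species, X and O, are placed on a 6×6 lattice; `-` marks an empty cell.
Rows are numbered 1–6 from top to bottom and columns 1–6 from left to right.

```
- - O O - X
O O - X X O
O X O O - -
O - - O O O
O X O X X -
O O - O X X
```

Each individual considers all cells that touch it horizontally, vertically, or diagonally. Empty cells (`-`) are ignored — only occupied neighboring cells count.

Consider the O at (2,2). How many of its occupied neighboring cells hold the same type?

4

Occupied neighbors of (2,2): (1,3)=O, (2,1)=O, (3,1)=O, (3,2)=X, (3,3)=O.
Same type (O): 4 of 5.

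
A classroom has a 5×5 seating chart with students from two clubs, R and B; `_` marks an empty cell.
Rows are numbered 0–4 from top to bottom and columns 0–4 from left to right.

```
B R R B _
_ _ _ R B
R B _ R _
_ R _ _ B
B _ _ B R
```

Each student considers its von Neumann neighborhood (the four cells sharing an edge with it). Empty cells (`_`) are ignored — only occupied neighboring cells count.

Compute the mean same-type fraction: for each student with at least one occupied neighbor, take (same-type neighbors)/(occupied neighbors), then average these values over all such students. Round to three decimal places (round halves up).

0.179

(0,0)B 0/1
(0,1)R 1/2
(0,2)R 1/2
(0,3)B 0/2
(1,3)R 1/3
(1,4)B 0/1
(2,0)R 0/1
(2,1)B 0/2
(2,3)R 1/1
(3,1)R 0/1
(3,4)B 0/1
(4,0)B — no occupied neighbors
(4,3)B 0/1
(4,4)R 0/2
Sum over 13 students: 0/1 + 1/2 + 1/2 + 0/2 + 1/3 + 0/1 + 0/1 + 0/2 + 1/1 + 0/1 + 0/1 + 0/1 + 0/2 = 7/3; mean = 7/3 ÷ 13 = 7/39 = 0.179487… → 0.179.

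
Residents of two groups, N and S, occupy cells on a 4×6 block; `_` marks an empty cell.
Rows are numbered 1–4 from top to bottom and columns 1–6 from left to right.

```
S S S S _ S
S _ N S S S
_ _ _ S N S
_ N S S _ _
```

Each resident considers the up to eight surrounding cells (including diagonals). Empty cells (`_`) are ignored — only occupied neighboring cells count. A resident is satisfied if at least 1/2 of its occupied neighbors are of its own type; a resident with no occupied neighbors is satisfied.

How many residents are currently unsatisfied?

3

Row 1: (1,1)S 2/2 ✓ · (1,2)S 3/4 ✓ · (1,3)S 3/4 ✓ · (1,4)S 3/4 ✓ · (1,6)S 2/2 ✓
Row 2: (2,1)S 2/2 ✓ · (2,3)N 0/5 ✗ · (2,4)S 4/6 ✓ · (2,5)S 6/7 ✓ · (2,6)S 3/4 ✓
Row 3: (3,4)S 4/6 ✓ · (3,5)N 0/6 ✗ · (3,6)S 2/3 ✓
Row 4: (4,2)N 0/1 ✗ · (4,3)S 2/3 ✓ · (4,4)S 2/3 ✓
Unsatisfied: (2,3), (3,5), (4,2) — 3 in total.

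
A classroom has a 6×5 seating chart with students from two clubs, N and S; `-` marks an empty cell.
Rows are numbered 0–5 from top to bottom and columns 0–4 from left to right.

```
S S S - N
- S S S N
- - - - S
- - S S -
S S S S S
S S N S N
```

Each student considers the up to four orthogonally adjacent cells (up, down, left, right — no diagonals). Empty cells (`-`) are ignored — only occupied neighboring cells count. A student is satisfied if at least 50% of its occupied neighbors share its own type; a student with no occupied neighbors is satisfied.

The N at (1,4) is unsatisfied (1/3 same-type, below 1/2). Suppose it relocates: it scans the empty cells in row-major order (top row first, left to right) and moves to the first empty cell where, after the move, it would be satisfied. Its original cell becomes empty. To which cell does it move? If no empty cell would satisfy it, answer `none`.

(2,0)

Vacating (1,4). Empty cells in order:
  (0,3): 1/3 same-type → still unsatisfied.
  (1,0): 0/2 same-type → still unsatisfied.
  (2,0): 0/0 same-type → satisfied — stop here.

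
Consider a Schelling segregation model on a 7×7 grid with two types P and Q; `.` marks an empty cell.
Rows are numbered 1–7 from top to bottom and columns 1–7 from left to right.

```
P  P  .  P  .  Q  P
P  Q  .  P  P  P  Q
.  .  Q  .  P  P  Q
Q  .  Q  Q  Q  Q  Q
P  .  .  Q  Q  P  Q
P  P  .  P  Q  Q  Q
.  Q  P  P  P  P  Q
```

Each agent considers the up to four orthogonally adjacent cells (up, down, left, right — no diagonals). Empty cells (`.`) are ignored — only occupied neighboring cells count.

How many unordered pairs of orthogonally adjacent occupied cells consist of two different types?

Scan each occupied cell's neighbors to the right and below so each pair is counted once.
From row 1: 4 unlike of 7 pairs (running 4/7).
From row 2: 2 unlike of 7 pairs (running 6/14).
From row 3: 3 unlike of 6 pairs (running 9/20).
From row 4: 2 unlike of 9 pairs (running 11/29).
From row 5: 4 unlike of 8 pairs (running 15/37).
From row 6: 4 unlike of 9 pairs (running 19/46).
From row 7: 2 unlike of 5 pairs (running 21/51).
Total adjacent occupied pairs: 51; unlike-type pairs: 21.

21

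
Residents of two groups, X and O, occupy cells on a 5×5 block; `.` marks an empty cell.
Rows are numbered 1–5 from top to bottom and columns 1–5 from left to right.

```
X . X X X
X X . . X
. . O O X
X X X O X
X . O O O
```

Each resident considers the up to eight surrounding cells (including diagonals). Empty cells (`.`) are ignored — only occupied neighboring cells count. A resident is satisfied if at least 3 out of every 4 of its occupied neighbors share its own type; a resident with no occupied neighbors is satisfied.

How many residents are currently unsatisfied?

(1,1)X 2/2 ✓
(1,3)X 2/2 ✓
(1,4)X 3/3 ✓
(1,5)X 2/2 ✓
(2,1)X 2/2 ✓
(2,2)X 3/4 ✓
(2,5)X 3/4 ✓
(3,3)O 2/5 ✗
(3,4)O 2/6 ✗
(3,5)X 2/4 ✗
(4,1)X 2/2 ✓
(4,2)X 3/5 ✗
(4,3)X 1/6 ✗
(4,4)O 5/8 ✗
(4,5)X 1/5 ✗
(5,1)X 2/2 ✓
(5,3)O 2/4 ✗
(5,4)O 3/5 ✗
(5,5)O 2/3 ✗
Unsatisfied: (3,3), (3,4), (3,5), (4,2), (4,3), (4,4), (4,5), (5,3), (5,4), (5,5) — 10 in total.

10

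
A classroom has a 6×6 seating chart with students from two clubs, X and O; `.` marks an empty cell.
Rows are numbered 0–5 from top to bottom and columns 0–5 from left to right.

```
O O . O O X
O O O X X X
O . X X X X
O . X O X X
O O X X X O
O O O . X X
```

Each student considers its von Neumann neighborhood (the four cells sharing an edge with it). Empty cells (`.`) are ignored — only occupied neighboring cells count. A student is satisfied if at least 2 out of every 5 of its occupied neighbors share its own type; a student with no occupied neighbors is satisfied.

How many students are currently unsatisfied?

(0,0)O 2/2 satisfied
(0,1)O 2/2 satisfied
(0,3)O 1/2 satisfied
(0,4)O 1/3 not
(0,5)X 1/2 satisfied
(1,0)O 3/3 satisfied
(1,1)O 3/3 satisfied
(1,2)O 1/3 not
(1,3)X 2/4 satisfied
(1,4)X 3/4 satisfied
(1,5)X 3/3 satisfied
(2,0)O 2/2 satisfied
(2,2)X 2/3 satisfied
(2,3)X 3/4 satisfied
(2,4)X 4/4 satisfied
(2,5)X 3/3 satisfied
(3,0)O 2/2 satisfied
(3,2)X 2/3 satisfied
(3,3)O 0/4 not
(3,4)X 3/4 satisfied
(3,5)X 2/3 satisfied
(4,0)O 3/3 satisfied
(4,1)O 2/3 satisfied
(4,2)X 2/4 satisfied
(4,3)X 2/3 satisfied
(4,4)X 3/4 satisfied
(4,5)O 0/3 not
(5,0)O 2/2 satisfied
(5,1)O 3/3 satisfied
(5,2)O 1/2 satisfied
(5,4)X 2/2 satisfied
(5,5)X 1/2 satisfied
Unsatisfied: (0,4), (1,2), (3,3), (4,5) — 4 in total.

4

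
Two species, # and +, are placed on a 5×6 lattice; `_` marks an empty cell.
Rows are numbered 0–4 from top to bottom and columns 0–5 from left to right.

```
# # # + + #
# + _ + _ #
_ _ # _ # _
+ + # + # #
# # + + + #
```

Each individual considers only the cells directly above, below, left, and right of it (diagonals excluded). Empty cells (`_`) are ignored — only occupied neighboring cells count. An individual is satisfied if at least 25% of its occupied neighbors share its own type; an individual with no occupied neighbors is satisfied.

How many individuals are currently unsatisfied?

(0,0)# 2/2 ✓
(0,1)# 2/3 ✓
(0,2)# 1/2 ✓
(0,3)+ 2/3 ✓
(0,4)+ 1/2 ✓
(0,5)# 1/2 ✓
(1,0)# 1/2 ✓
(1,1)+ 0/2 ✗
(1,3)+ 1/1 ✓
(1,5)# 1/1 ✓
(2,2)# 1/1 ✓
(2,4)# 1/1 ✓
(3,0)+ 1/2 ✓
(3,1)+ 1/3 ✓
(3,2)# 1/4 ✓
(3,3)+ 1/3 ✓
(3,4)# 2/4 ✓
(3,5)# 2/2 ✓
(4,0)# 1/2 ✓
(4,1)# 1/3 ✓
(4,2)+ 1/3 ✓
(4,3)+ 3/3 ✓
(4,4)+ 1/3 ✓
(4,5)# 1/2 ✓
Unsatisfied: (1,1) — 1 in total.

1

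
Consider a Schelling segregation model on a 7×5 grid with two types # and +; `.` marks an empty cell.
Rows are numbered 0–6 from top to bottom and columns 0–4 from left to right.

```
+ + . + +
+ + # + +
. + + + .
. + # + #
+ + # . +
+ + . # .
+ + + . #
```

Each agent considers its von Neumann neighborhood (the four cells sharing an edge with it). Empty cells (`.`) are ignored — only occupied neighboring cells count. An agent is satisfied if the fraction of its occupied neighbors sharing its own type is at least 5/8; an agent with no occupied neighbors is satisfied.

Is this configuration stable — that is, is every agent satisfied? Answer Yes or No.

No

(0,0)+ 2/2 ✓
(0,1)+ 2/2 ✓
(0,3)+ 2/2 ✓
(0,4)+ 2/2 ✓
(1,0)+ 2/2 ✓
(1,1)+ 3/4 ✓
(1,2)# 0/3 ✗
(1,3)+ 3/4 ✓
(1,4)+ 2/2 ✓
(2,1)+ 3/3 ✓
(2,2)+ 2/4 ✗
(2,3)+ 3/3 ✓
(3,1)+ 2/3 ✓
(3,2)# 1/4 ✗
(3,3)+ 1/3 ✗
(3,4)# 0/2 ✗
(4,0)+ 2/2 ✓
(4,1)+ 3/4 ✓
(4,2)# 1/2 ✗
(4,4)+ 0/1 ✗
(5,0)+ 3/3 ✓
(5,1)+ 3/3 ✓
(5,3)# 0/0 ✓
(6,0)+ 2/2 ✓
(6,1)+ 3/3 ✓
(6,2)+ 1/1 ✓
(6,4)# 0/0 ✓
For instance (1,2) has only 0/3 same-type neighbors, below 5/8.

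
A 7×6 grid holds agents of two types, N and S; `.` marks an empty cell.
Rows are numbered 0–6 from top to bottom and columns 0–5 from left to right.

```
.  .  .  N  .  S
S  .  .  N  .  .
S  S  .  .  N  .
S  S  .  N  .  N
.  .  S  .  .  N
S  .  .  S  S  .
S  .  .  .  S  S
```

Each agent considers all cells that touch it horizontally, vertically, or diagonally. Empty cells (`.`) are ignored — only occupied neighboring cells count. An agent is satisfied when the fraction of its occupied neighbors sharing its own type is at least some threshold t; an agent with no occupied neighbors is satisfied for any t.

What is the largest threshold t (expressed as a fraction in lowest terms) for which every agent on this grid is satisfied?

Row 0: (0,3)N 1/1 · (0,5)S — no occupied neighbors
Row 1: (1,0)S 2/2 · (1,3)N 2/2
Row 2: (2,0)S 4/4 · (2,1)S 4/4 · (2,4)N 3/3
Row 3: (3,0)S 3/3 · (3,1)S 4/4 · (3,3)N 1/2 · (3,5)N 2/2
Row 4: (4,2)S 2/3 · (4,5)N 1/2
Row 5: (5,0)S 1/1 · (5,3)S 3/3 · (5,4)S 3/4
Row 6: (6,0)S 1/1 · (6,4)S 3/3 · (6,5)S 2/2
The smallest same-type fraction is 1/2 at (3,3), which reduces to 1/2. Any threshold above that leaves this agent unsatisfied.

1/2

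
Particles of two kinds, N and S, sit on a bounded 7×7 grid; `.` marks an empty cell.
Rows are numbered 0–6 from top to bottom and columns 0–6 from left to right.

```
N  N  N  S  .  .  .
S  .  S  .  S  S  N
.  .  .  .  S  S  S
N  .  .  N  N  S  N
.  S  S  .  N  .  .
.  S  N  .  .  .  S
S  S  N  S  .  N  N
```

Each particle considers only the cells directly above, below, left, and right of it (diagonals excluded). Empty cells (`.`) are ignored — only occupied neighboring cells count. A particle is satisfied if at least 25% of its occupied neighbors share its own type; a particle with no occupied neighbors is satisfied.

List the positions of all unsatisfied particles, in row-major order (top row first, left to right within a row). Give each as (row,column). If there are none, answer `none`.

(0,3), (1,0), (1,2), (1,6), (3,6), (5,6), (6,3)

Row 0: (0,0)N 1/2 ok · (0,1)N 2/2 ok · (0,2)N 1/3 ok · (0,3)S 0/1 unhappy
Row 1: (1,0)S 0/1 unhappy · (1,2)S 0/1 unhappy · (1,4)S 2/2 ok · (1,5)S 2/3 ok · (1,6)N 0/2 unhappy
Row 2: (2,4)S 2/3 ok · (2,5)S 4/4 ok · (2,6)S 1/3 ok
Row 3: (3,0)N 0/0 ok · (3,3)N 1/1 ok · (3,4)N 2/4 ok · (3,5)S 1/3 ok · (3,6)N 0/2 unhappy
Row 4: (4,1)S 2/2 ok · (4,2)S 1/2 ok · (4,4)N 1/1 ok
Row 5: (5,1)S 2/3 ok · (5,2)N 1/3 ok · (5,6)S 0/1 unhappy
Row 6: (6,0)S 1/1 ok · (6,1)S 2/3 ok · (6,2)N 1/3 ok · (6,3)S 0/1 unhappy · (6,5)N 1/1 ok · (6,6)N 1/2 ok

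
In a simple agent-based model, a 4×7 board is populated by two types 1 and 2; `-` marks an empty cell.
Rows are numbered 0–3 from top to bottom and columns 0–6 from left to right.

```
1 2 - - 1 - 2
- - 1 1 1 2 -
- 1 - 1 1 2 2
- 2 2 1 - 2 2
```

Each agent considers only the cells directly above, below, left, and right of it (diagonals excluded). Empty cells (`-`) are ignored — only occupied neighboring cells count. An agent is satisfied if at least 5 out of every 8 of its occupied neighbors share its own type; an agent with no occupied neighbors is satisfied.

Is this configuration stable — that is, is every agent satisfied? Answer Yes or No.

Row 0: (0,0)1 0/1 not · (0,1)2 0/1 not · (0,4)1 1/1 satisfied · (0,6)2 0/0 satisfied
Row 1: (1,2)1 1/1 satisfied · (1,3)1 3/3 satisfied · (1,4)1 3/4 satisfied · (1,5)2 1/2 not
Row 2: (2,1)1 0/1 not · (2,3)1 3/3 satisfied · (2,4)1 2/3 satisfied · (2,5)2 3/4 satisfied · (2,6)2 2/2 satisfied
Row 3: (3,1)2 1/2 not · (3,2)2 1/2 not · (3,3)1 1/2 not · (3,5)2 2/2 satisfied · (3,6)2 2/2 satisfied
For instance (0,0) has only 0/1 same-type neighbors, below 5/8.

No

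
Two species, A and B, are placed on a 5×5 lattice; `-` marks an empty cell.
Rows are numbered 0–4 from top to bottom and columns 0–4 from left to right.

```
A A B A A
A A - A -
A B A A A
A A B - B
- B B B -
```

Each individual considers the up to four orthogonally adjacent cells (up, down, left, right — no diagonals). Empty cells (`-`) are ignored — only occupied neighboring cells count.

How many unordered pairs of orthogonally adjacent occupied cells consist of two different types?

10

Scan each occupied cell's neighbors to the right and below so each pair is counted once.
From row 0: 2 unlike of 7 pairs (running 2/7).
From row 1: 1 unlike of 4 pairs (running 3/11).
From row 2: 5 unlike of 8 pairs (running 8/19).
From row 3: 2 unlike of 4 pairs (running 10/23).
From row 4: 0 unlike of 2 pairs (running 10/25).
Total adjacent occupied pairs: 25; unlike-type pairs: 10.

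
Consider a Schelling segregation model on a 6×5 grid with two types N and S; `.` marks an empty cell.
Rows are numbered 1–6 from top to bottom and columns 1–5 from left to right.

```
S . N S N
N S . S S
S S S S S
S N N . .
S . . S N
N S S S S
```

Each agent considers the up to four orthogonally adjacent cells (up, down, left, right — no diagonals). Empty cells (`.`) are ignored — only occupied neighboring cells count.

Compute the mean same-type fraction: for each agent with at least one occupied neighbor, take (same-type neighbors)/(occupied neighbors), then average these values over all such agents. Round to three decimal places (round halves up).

0.503

(1,1)S 0/1
(1,3)N 0/1
(1,4)S 1/3
(1,5)N 0/2
(2,1)N 0/3
(2,2)S 1/2
(2,4)S 3/3
(2,5)S 2/3
(3,1)S 2/3
(3,2)S 3/4
(3,3)S 2/3
(3,4)S 3/3
(3,5)S 2/2
(4,1)S 2/3
(4,2)N 1/3
(4,3)N 1/2
(5,1)S 1/2
(5,4)S 1/2
(5,5)N 0/2
(6,1)N 0/2
(6,2)S 1/2
(6,3)S 2/2
(6,4)S 3/3
(6,5)S 1/2
Sum over 24 agents: 0/1 + 0/1 + 1/3 + 0/2 + 0/3 + 1/2 + 3/3 + 2/3 + 2/3 + 3/4 + 2/3 + 3/3 + 2/2 + 2/3 + 1/3 + 1/2 + 1/2 + 1/2 + 0/2 + 0/2 + 1/2 + 2/2 + 3/3 + 1/2 = 145/12; mean = 145/12 ÷ 24 = 145/288 = 0.503472… → 0.503.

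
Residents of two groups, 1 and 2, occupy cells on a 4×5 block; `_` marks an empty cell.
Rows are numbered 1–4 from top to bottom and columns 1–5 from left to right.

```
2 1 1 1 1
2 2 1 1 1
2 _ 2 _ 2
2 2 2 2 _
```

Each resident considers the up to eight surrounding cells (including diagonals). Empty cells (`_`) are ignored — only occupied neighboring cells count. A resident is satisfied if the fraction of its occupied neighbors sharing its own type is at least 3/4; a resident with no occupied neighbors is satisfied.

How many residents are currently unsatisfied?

(1,1)2 2/3 not
(1,2)1 2/5 not
(1,3)1 4/5 satisfied
(1,4)1 5/5 satisfied
(1,5)1 3/3 satisfied
(2,1)2 3/4 satisfied
(2,2)2 4/7 not
(2,3)1 4/6 not
(2,4)1 5/7 not
(2,5)1 3/4 satisfied
(3,1)2 4/4 satisfied
(3,3)2 4/6 not
(3,5)2 1/3 not
(4,1)2 2/2 satisfied
(4,2)2 4/4 satisfied
(4,3)2 3/3 satisfied
(4,4)2 3/3 satisfied
Unsatisfied: (1,1), (1,2), (2,2), (2,3), (2,4), (3,3), (3,5) — 7 in total.

7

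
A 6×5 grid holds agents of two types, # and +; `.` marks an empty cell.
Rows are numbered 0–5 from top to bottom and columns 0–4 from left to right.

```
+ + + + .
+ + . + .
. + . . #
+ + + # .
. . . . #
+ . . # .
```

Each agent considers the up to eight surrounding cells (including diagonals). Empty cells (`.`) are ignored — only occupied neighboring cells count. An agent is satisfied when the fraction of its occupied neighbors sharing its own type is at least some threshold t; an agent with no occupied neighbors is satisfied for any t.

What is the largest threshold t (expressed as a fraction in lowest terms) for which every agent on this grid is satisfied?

1/2

Row 0: (0,0)+ 3/3 · (0,1)+ 4/4 · (0,2)+ 4/4 · (0,3)+ 2/2
Row 1: (1,0)+ 4/4 · (1,1)+ 5/5 · (1,3)+ 2/3
Row 2: (2,1)+ 5/5 · (2,4)# 1/2
Row 3: (3,0)+ 2/2 · (3,1)+ 3/3 · (3,2)+ 2/3 · (3,3)# 2/3
Row 4: (4,4)# 2/2
Row 5: (5,0)+ — no occupied neighbors · (5,3)# 1/1
The smallest same-type fraction is 1/2 at (2,4), which reduces to 1/2. Any threshold above that leaves this agent unsatisfied.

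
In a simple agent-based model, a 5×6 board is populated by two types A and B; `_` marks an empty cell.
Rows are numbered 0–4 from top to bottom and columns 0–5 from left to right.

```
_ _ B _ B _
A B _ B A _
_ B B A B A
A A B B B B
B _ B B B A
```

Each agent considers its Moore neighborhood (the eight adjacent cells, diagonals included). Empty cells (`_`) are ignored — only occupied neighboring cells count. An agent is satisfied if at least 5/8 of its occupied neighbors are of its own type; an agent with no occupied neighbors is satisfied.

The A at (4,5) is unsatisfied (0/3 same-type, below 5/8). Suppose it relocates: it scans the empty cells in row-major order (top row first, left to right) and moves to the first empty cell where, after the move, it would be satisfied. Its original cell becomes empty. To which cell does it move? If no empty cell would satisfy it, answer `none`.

none

Vacating (4,5). Empty cells in order:
  (0,0): 1/2 same-type → still unsatisfied.
  (0,1): 1/3 same-type → still unsatisfied.
  (0,3): 1/4 same-type → still unsatisfied.
  (0,5): 1/2 same-type → still unsatisfied.
  (1,2): 1/6 same-type → still unsatisfied.
  (1,5): 2/4 same-type → still unsatisfied.
  (2,0): 3/5 same-type → still unsatisfied.
  (4,1): 2/5 same-type → still unsatisfied.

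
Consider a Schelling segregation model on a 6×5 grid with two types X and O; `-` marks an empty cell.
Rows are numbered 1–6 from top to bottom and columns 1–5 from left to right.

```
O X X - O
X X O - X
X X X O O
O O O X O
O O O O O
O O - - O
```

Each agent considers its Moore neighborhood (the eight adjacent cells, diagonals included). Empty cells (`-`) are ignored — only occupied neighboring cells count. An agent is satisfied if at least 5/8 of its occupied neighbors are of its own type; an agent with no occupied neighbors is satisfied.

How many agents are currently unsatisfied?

12

(1,1)O 0/3 unhappy
(1,2)X 3/5 unhappy
(1,3)X 2/3 ok
(1,5)O 0/1 unhappy
(2,1)X 4/5 ok
(2,2)X 6/8 ok
(2,3)O 1/6 unhappy
(2,5)X 0/3 unhappy
(3,1)X 3/5 unhappy
(3,2)X 4/8 unhappy
(3,3)X 3/7 unhappy
(3,4)O 4/7 unhappy
(3,5)O 2/4 unhappy
(4,1)O 3/5 unhappy
(4,2)O 5/8 ok
(4,3)O 5/8 ok
(4,4)X 1/8 unhappy
(4,5)O 4/5 ok
(5,1)O 5/5 ok
(5,2)O 7/7 ok
(5,3)O 5/6 ok
(5,4)O 5/6 ok
(5,5)O 3/4 ok
(6,1)O 3/3 ok
(6,2)O 4/4 ok
(6,5)O 2/2 ok
Unsatisfied: (1,1), (1,2), (1,5), (2,3), (2,5), (3,1), (3,2), (3,3), (3,4), (3,5), (4,1), (4,4) — 12 in total.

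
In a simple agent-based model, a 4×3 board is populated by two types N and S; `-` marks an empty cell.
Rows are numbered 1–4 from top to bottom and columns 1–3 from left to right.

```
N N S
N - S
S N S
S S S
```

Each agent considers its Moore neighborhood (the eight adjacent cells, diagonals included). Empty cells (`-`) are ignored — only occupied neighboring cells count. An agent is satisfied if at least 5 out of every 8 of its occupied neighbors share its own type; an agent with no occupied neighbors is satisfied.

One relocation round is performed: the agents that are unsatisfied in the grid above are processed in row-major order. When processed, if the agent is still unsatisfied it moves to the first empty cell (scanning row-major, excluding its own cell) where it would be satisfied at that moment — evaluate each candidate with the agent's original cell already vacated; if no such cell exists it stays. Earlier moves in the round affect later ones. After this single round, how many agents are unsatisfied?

Initially unsatisfied (in order): (1,2), (1,3), (2,3), (3,1), (3,2).
  (1,2): no empty cell satisfies it; stays.
  (1,3): no empty cell satisfies it; stays.
  (2,3): no empty cell satisfies it; stays.
  (3,1): no empty cell satisfies it; stays.
  (3,2): no empty cell satisfies it; stays.
Resulting grid:
N N S
N - S
S N S
S S S
Unsatisfied now: (1,2), (1,3), (2,3), (3,1), (3,2).

5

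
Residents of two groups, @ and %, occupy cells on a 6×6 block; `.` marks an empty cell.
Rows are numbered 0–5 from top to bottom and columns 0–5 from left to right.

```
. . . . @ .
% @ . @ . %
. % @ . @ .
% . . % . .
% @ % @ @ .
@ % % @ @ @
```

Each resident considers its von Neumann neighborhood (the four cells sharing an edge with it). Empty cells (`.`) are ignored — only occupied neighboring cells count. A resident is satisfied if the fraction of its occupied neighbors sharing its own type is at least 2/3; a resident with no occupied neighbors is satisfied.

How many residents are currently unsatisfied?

11

(0,4)@ 0/0 ✓
(1,0)% 0/1 ✗
(1,1)@ 0/2 ✗
(1,3)@ 0/0 ✓
(1,5)% 0/0 ✓
(2,1)% 0/2 ✗
(2,2)@ 0/1 ✗
(2,4)@ 0/0 ✓
(3,0)% 1/1 ✓
(3,3)% 0/1 ✗
(4,0)% 1/3 ✗
(4,1)@ 0/3 ✗
(4,2)% 1/3 ✗
(4,3)@ 2/4 ✗
(4,4)@ 2/2 ✓
(5,0)@ 0/2 ✗
(5,1)% 1/3 ✗
(5,2)% 2/3 ✓
(5,3)@ 2/3 ✓
(5,4)@ 3/3 ✓
(5,5)@ 1/1 ✓
Unsatisfied: (1,0), (1,1), (2,1), (2,2), (3,3), (4,0), (4,1), (4,2), (4,3), (5,0), (5,1) — 11 in total.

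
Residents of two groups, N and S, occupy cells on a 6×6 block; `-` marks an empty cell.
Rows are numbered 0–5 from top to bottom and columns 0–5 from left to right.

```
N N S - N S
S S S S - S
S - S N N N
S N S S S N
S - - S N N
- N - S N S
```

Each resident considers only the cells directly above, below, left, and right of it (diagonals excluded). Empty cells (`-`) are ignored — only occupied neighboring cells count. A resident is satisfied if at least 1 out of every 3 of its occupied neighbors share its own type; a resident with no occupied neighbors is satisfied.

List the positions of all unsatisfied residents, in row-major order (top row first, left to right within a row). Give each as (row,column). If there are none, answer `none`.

Row 0: (0,0)N 1/2 ✓ · (0,1)N 1/3 ✓ · (0,2)S 1/2 ✓ · (0,4)N 0/1 ✗ · (0,5)S 1/2 ✓
Row 1: (1,0)S 2/3 ✓ · (1,1)S 2/3 ✓ · (1,2)S 4/4 ✓ · (1,3)S 1/2 ✓ · (1,5)S 1/2 ✓
Row 2: (2,0)S 2/2 ✓ · (2,2)S 2/3 ✓ · (2,3)N 1/4 ✗ · (2,4)N 2/3 ✓ · (2,5)N 2/3 ✓
Row 3: (3,0)S 2/3 ✓ · (3,1)N 0/2 ✗ · (3,2)S 2/3 ✓ · (3,3)S 3/4 ✓ · (3,4)S 1/4 ✗ · (3,5)N 2/3 ✓
Row 4: (4,0)S 1/1 ✓ · (4,3)S 2/3 ✓ · (4,4)N 2/4 ✓ · (4,5)N 2/3 ✓
Row 5: (5,1)N 0/0 ✓ · (5,3)S 1/2 ✓ · (5,4)N 1/3 ✓ · (5,5)S 0/2 ✗

(0,4), (2,3), (3,1), (3,4), (5,5)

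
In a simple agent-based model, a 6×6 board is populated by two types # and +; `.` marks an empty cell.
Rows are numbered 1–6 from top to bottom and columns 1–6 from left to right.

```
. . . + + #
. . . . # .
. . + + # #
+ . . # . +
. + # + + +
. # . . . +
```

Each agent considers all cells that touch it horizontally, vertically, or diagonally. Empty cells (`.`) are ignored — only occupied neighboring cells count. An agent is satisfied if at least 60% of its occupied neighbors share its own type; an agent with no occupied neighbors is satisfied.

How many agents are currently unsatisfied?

(1,4)+ 1/2 unhappy
(1,5)+ 1/3 unhappy
(1,6)# 1/2 unhappy
(2,5)# 3/6 unhappy
(3,3)+ 1/2 unhappy
(3,4)+ 1/4 unhappy
(3,5)# 3/5 ok
(3,6)# 2/3 ok
(4,1)+ 1/1 ok
(4,4)# 2/6 unhappy
(4,6)+ 2/4 unhappy
(5,2)+ 1/3 unhappy
(5,3)# 2/4 unhappy
(5,4)+ 1/3 unhappy
(5,5)+ 4/5 ok
(5,6)+ 3/3 ok
(6,2)# 1/2 unhappy
(6,6)+ 2/2 ok
Unsatisfied: (1,4), (1,5), (1,6), (2,5), (3,3), (3,4), (4,4), (4,6), (5,2), (5,3), (5,4), (6,2) — 12 in total.

12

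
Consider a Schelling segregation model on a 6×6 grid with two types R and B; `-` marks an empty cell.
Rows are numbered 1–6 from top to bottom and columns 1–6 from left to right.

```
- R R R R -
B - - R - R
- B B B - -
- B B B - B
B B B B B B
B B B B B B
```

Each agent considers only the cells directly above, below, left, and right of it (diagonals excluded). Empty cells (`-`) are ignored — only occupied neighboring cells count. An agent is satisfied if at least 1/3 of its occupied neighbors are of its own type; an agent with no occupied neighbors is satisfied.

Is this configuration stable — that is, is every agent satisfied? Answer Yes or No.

(1,2)R 1/1 satisfied
(1,3)R 2/2 satisfied
(1,4)R 3/3 satisfied
(1,5)R 1/1 satisfied
(2,1)B 0/0 satisfied
(2,4)R 1/2 satisfied
(2,6)R 0/0 satisfied
(3,2)B 2/2 satisfied
(3,3)B 3/3 satisfied
(3,4)B 2/3 satisfied
(4,2)B 3/3 satisfied
(4,3)B 4/4 satisfied
(4,4)B 3/3 satisfied
(4,6)B 1/1 satisfied
(5,1)B 2/2 satisfied
(5,2)B 4/4 satisfied
(5,3)B 4/4 satisfied
(5,4)B 4/4 satisfied
(5,5)B 3/3 satisfied
(5,6)B 3/3 satisfied
(6,1)B 2/2 satisfied
(6,2)B 3/3 satisfied
(6,3)B 3/3 satisfied
(6,4)B 3/3 satisfied
(6,5)B 3/3 satisfied
(6,6)B 2/2 satisfied
All meet the threshold, so the configuration is stable.

Yes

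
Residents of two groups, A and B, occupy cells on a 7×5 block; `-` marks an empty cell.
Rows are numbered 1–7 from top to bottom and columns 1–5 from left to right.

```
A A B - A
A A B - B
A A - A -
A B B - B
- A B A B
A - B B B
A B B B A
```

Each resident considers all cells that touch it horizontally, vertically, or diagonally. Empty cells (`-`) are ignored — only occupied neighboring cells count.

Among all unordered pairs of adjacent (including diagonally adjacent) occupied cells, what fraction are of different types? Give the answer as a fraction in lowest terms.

Scan each occupied cell's neighbors to the right and below (and the two forward diagonals) so each pair is counted once.
Row 1: A(1,1)–A(1,2)= A(1,1)–A(2,1)= A(1,1)–A(2,2)= A(1,2)–B(1,3)≠ A(1,2)–A(2,2)= A(1,2)–B(2,3)≠ A(1,2)–A(2,1)= B(1,3)–B(2,3)= B(1,3)–A(2,2)≠ A(1,5)–B(2,5)≠  → 4/10 unlike.
Row 2: A(2,1)–A(2,2)= A(2,1)–A(3,1)= A(2,1)–A(3,2)= A(2,2)–B(2,3)≠ A(2,2)–A(3,2)= A(2,2)–A(3,1)= B(2,3)–A(3,4)≠ B(2,3)–A(3,2)≠ B(2,5)–A(3,4)≠  → 4/9 unlike.
Row 3: A(3,1)–A(3,2)= A(3,1)–A(4,1)= A(3,1)–B(4,2)≠ A(3,2)–B(4,2)≠ A(3,2)–B(4,3)≠ A(3,2)–A(4,1)= A(3,4)–B(4,5)≠ A(3,4)–B(4,3)≠  → 5/8 unlike.
Row 4: A(4,1)–B(4,2)≠ A(4,1)–A(5,2)= B(4,2)–B(4,3)= B(4,2)–A(5,2)≠ B(4,2)–B(5,3)= B(4,3)–B(5,3)= B(4,3)–A(5,4)≠ B(4,3)–A(5,2)≠ B(4,5)–B(5,5)= B(4,5)–A(5,4)≠  → 5/10 unlike.
Row 5: A(5,2)–B(5,3)≠ A(5,2)–B(6,3)≠ A(5,2)–A(6,1)= B(5,3)–A(5,4)≠ B(5,3)–B(6,3)= B(5,3)–B(6,4)= A(5,4)–B(5,5)≠ A(5,4)–B(6,4)≠ A(5,4)–B(6,5)≠ A(5,4)–B(6,3)≠ B(5,5)–B(6,5)= B(5,5)–B(6,4)=  → 7/12 unlike.
Row 6: A(6,1)–A(7,1)= A(6,1)–B(7,2)≠ B(6,3)–B(6,4)= B(6,3)–B(7,3)= B(6,3)–B(7,4)= B(6,3)–B(7,2)= B(6,4)–B(6,5)= B(6,4)–B(7,4)= B(6,4)–A(7,5)≠ B(6,4)–B(7,3)= B(6,5)–A(7,5)≠ B(6,5)–B(7,4)=  → 3/12 unlike.
Row 7: A(7,1)–B(7,2)≠ B(7,2)–B(7,3)= B(7,3)–B(7,4)= B(7,4)–A(7,5)≠  → 2/4 unlike.
Total adjacent occupied pairs: 65; unlike-type pairs: 30.
30/65 reduces to 6/13.

6/13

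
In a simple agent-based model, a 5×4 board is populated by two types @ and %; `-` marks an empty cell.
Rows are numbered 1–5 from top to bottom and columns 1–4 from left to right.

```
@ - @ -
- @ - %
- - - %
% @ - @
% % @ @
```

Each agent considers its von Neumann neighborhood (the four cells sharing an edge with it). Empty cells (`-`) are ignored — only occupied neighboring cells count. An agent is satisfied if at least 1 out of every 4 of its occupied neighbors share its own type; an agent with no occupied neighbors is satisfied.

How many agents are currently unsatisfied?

Row 1: (1,1)@ 0/0 ok · (1,3)@ 0/0 ok
Row 2: (2,2)@ 0/0 ok · (2,4)% 1/1 ok
Row 3: (3,4)% 1/2 ok
Row 4: (4,1)% 1/2 ok · (4,2)@ 0/2 unhappy · (4,4)@ 1/2 ok
Row 5: (5,1)% 2/2 ok · (5,2)% 1/3 ok · (5,3)@ 1/2 ok · (5,4)@ 2/2 ok
Unsatisfied: (4,2) — 1 in total.

1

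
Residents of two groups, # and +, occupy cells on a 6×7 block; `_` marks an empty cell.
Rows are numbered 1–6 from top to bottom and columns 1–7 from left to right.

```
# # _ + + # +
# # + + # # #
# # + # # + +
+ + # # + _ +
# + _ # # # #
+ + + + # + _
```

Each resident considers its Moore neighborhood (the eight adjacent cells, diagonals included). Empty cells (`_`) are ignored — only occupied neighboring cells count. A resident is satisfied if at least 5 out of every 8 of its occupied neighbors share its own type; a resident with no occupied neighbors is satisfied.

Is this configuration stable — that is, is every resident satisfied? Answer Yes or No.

No

(1,1)# 3/3 ok
(1,2)# 3/4 ok
(1,4)+ 3/4 ok
(1,5)+ 2/5 unhappy
(1,6)# 3/5 unhappy
(1,7)+ 0/3 unhappy
(2,1)# 5/5 ok
(2,2)# 5/7 ok
(2,3)+ 3/7 unhappy
(2,4)+ 4/7 unhappy
(2,5)# 4/8 unhappy
(2,6)# 4/8 unhappy
(2,7)# 2/5 unhappy
(3,1)# 3/5 unhappy
(3,2)# 4/8 unhappy
(3,3)+ 3/8 unhappy
(3,4)# 4/8 unhappy
(3,5)# 4/7 unhappy
(3,6)+ 3/7 unhappy
(3,7)+ 2/4 unhappy
(4,1)+ 2/5 unhappy
(4,2)+ 3/7 unhappy
(4,3)# 4/7 unhappy
(4,4)# 5/7 ok
(4,5)+ 1/7 unhappy
(4,7)+ 2/4 unhappy
(5,1)# 0/5 unhappy
(5,2)+ 5/7 ok
(5,4)# 4/7 unhappy
(5,5)# 4/7 unhappy
(5,6)# 3/6 unhappy
(5,7)# 1/3 unhappy
(6,1)+ 2/3 ok
(6,2)+ 3/4 ok
(6,3)+ 3/4 ok
(6,4)+ 1/4 unhappy
(6,5)# 3/5 unhappy
(6,6)+ 0/4 unhappy
For instance (1,5) has only 2/5 same-type neighbors, below 5/8.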